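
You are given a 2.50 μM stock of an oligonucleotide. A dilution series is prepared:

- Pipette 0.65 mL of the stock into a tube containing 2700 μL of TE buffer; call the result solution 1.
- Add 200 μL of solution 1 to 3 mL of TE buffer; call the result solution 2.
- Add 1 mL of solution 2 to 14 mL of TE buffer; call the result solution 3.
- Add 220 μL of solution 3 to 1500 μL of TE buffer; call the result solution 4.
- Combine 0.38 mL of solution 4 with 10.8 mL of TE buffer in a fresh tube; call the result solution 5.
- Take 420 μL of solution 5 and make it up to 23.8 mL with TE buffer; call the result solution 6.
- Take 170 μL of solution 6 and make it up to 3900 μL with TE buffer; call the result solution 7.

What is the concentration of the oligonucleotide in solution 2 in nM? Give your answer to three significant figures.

30.3 nM

Step 1: 0.65 mL + 2700 μL = 3.35 mL total → factor 3.35/0.65 = 5.1538
Step 2: 200 μL + 3 mL = 3200 μL total → factor 3200/200 = 16
Dilution factor through solution 2 = 5.1538 × 16 = 82.462
[solution 2] = 2.50 μM / 82.462 = 0.03032 μM = 30.3 nM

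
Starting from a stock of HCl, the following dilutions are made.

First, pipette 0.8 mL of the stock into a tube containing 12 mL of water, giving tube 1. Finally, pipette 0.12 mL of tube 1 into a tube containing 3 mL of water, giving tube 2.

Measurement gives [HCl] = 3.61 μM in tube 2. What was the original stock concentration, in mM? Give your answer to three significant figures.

1.50 mM

Step 1: 0.8 mL + 12 mL = 12.8 mL total → factor 12.8/0.8 = 16
Step 2: 0.12 mL + 3 mL = 3.12 mL total → factor 3.12/0.12 = 26
Overall dilution factor = 16 × 26 = 416
Stock = 3.61 μM × 416 = 1502 μM = 1.50 mM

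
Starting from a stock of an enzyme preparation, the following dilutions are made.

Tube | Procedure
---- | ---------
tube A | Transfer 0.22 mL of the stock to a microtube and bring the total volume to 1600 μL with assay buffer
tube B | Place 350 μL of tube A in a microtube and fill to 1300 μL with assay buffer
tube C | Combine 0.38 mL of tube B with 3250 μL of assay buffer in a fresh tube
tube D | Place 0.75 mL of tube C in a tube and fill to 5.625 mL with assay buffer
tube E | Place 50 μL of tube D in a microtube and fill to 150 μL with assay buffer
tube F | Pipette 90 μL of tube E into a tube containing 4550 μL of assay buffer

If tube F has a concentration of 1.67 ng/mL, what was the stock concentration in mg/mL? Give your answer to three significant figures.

Step 1: 0.22 mL brought to 1600 μL → factor 1.6/0.22 = 7.2727
Step 2: 350 μL brought to 1300 μL → factor 1300/350 = 3.7143
Step 3: 0.38 mL + 3250 μL = 3.63 mL total → factor 3.63/0.38 = 9.5526
Step 4: 0.75 mL brought to 5.625 mL → factor 5.625/0.75 = 7.5
Step 5: 50 μL brought to 150 μL → factor 150/50 = 3
Step 6: 90 μL + 4550 μL = 4640 μL total → factor 4640/90 = 51.556
Overall dilution factor = 7.2727 × 3.7143 × 9.5526 × 7.5 × 3 × 51.556 = 2.9933 × 10^5
Stock = 1.67 ng/mL × 2.9933 × 10^5 = 4.999 × 10^5 ng/mL = 0.500 mg/mL

0.500 mg/mL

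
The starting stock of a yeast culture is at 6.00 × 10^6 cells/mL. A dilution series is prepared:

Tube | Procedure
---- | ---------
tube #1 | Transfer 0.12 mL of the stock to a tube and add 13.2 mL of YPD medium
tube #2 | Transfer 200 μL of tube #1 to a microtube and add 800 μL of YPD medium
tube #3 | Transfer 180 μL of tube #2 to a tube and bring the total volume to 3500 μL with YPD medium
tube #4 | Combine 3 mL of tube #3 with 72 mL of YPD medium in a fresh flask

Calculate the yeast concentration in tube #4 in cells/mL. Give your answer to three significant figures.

22.2 cells/mL

Step 1: 0.12 mL + 13.2 mL = 13.32 mL total → factor 13.32/0.12 = 111
Step 2: 200 μL + 800 μL = 1000 μL total → factor 1000/200 = 5
Step 3: 180 μL brought to 3500 μL → factor 3500/180 = 19.444
Step 4: 3 mL + 72 mL = 75 mL total → factor 75/3 = 25
Dilution factor through tube #4 = 111 × 5 × 19.444 × 25 = 2.6979 × 10^5
[tube #4] = 6.00 × 10^6 cells/mL / 2.6979 × 10^5 = 22.2 cells/mL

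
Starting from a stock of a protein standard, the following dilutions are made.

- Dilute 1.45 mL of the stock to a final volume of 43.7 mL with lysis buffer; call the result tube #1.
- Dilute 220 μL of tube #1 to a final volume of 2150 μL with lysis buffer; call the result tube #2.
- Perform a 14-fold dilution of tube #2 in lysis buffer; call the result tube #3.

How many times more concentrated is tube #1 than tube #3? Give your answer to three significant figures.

Step 1: 1.45 mL brought to 43.7 mL → factor 43.7/1.45 = 30.138
Step 2: 220 μL brought to 2150 μL → factor 2150/220 = 9.7727
Step 3: 14-fold → factor 14
Dilution factor to tube #1 = 30.138; to tube #3 = 4123.4
[tube #1]/[tube #3] = (factor to tube #3)/(factor to tube #1) = 4123.4/30.138 = 137

137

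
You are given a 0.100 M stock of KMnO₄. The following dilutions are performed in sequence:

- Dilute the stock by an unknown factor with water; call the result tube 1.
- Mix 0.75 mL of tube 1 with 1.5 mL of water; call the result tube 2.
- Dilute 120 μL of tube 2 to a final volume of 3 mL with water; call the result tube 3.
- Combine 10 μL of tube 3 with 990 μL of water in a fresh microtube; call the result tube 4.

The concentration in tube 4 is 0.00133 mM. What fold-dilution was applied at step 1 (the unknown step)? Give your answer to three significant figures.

10.0-fold

Step 1: unknown factor x
Step 2: 0.75 mL + 1.5 mL = 2.25 mL total → factor 2.25/0.75 = 3
Step 3: 120 μL brought to 3 mL → factor 3000/120 = 25
Step 4: 10 μL + 990 μL = 1000 μL total → factor 1000/10 = 100
Product of known-step factors = 7500
Overall factor = 0.100 M / (0.00133 mM) = 75188
x = 75188 / 7500 = 10.0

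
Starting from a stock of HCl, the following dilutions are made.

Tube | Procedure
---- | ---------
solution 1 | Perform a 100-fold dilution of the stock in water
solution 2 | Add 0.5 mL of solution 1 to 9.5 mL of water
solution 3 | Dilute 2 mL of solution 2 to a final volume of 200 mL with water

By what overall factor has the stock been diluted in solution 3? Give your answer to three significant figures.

Step 1: 100-fold → factor 100
Step 2: 0.5 mL + 9.5 mL = 10 mL total → factor 10/0.5 = 20
Step 3: 2 mL brought to 200 mL → factor 200/2 = 100
Overall dilution factor = 100 × 20 × 100 = 2 × 10^5

2.00 × 10^5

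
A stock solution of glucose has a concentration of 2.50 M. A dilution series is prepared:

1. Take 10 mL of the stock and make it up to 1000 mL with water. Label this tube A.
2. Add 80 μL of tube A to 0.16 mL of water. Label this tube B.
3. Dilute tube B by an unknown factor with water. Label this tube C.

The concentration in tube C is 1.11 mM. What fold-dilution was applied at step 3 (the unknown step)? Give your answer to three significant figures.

7.51-fold

Step 1: 10 mL brought to 1000 mL → factor 1000/10 = 100
Step 2: 80 μL + 0.16 mL = 240 μL total → factor 240/80 = 3
Step 3: unknown factor x
Product of known-step factors = 300
Overall factor = 2.50 M / (1.11 mM) = 2252.3
x = 2252.3 / 300 = 7.51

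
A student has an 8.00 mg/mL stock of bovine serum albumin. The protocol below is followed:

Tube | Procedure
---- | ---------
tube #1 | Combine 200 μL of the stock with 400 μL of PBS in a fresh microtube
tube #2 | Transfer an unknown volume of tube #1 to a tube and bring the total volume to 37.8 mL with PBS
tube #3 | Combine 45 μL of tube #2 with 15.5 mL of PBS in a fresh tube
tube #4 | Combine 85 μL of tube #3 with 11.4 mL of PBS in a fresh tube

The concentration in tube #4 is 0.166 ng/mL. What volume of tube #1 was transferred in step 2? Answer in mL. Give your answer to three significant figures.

Step 1: 200 μL + 400 μL = 600 μL total → factor 600/200 = 3
Step 2: v brought to 37.8 mL → factor = 37.8 mL/v
Step 3: 45 μL + 15.5 mL = 15545 μL total → factor 15545/45 = 345.44
Step 4: 85 μL + 11.4 mL = 11485 μL total → factor 11485/85 = 135.12
Product of known-step factors = 1.4003 × 10^5
Overall factor = 8.00 mg/mL / (0.166 ng/mL) = 4.8193 × 10^7
Step-2 factor = 4.8193 × 10^7 / 1.4003 × 10^5 = 344.17
v = 37.8 mL / 344.17 = 0.110 mL

0.110 mL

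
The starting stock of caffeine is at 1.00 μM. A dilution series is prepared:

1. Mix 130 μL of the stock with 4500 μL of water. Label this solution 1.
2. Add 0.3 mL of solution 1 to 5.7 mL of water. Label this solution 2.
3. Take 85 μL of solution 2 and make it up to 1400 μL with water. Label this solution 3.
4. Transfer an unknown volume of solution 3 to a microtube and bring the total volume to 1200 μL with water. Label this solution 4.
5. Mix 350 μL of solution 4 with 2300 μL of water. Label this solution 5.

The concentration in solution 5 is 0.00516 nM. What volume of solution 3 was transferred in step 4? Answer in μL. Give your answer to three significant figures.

550 μL

Step 1: 130 μL + 4500 μL = 4630 μL total → factor 4630/130 = 35.615
Step 2: 0.3 mL + 5.7 mL = 6 mL total → factor 6/0.3 = 20
Step 3: 85 μL brought to 1400 μL → factor 1400/85 = 16.471
Step 4: v brought to 1200 μL → factor = 1200 μL/v
Step 5: 350 μL + 2300 μL = 2650 μL total → factor 2650/350 = 7.5714
Product of known-step factors = 88829
Overall factor = 1.00 μM / (0.00516 nM) = 1.938 × 10^5
Step-4 factor = 1.938 × 10^5 / 88829 = 2.1817
v = 1200 μL / 2.1817 = 550 μL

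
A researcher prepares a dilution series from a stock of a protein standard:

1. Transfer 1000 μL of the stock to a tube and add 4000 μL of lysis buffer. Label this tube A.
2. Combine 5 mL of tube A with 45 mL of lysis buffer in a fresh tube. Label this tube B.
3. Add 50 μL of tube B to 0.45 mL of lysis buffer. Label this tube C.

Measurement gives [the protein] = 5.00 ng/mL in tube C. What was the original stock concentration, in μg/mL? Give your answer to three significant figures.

Step 1: 1000 μL + 4000 μL = 5000 μL total → factor 5000/1000 = 5
Step 2: 5 mL + 45 mL = 50 mL total → factor 50/5 = 10
Step 3: 50 μL + 0.45 mL = 500 μL total → factor 500/50 = 10
Overall dilution factor = 5 × 10 × 10 = 500
Stock = 5.00 ng/mL × 500 = 2500 ng/mL = 2.50 μg/mL

2.50 μg/mL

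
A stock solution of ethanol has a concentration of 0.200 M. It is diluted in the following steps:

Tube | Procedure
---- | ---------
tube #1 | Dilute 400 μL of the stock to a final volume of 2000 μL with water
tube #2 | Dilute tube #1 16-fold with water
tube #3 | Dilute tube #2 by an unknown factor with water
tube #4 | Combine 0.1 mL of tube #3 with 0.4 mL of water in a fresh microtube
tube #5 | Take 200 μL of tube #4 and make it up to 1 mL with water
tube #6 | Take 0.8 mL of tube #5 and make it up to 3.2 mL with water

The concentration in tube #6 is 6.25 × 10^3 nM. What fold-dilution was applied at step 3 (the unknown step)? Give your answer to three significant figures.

Step 1: 400 μL brought to 2000 μL → factor 2000/400 = 5
Step 2: 16-fold → factor 16
Step 3: unknown factor x
Step 4: 0.1 mL + 0.4 mL = 0.5 mL total → factor 0.5/0.1 = 5
Step 5: 200 μL brought to 1 mL → factor 1000/200 = 5
Step 6: 0.8 mL brought to 3.2 mL → factor 3.2/0.8 = 4
Product of known-step factors = 8000
Overall factor = 0.200 M / (6.25 × 10^3 nM) = 32000
x = 32000 / 8000 = 4.00

4.00-fold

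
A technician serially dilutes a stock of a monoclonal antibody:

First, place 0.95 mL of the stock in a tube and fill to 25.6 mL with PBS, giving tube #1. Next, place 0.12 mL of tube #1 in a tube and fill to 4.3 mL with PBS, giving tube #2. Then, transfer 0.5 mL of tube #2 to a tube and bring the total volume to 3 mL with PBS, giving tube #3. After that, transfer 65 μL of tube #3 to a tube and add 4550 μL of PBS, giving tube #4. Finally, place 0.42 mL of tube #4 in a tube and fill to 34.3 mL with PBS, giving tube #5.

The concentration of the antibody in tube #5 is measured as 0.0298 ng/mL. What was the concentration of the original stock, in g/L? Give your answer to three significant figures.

Step 1: 0.95 mL brought to 25.6 mL → factor 25.6/0.95 = 26.947
Step 2: 0.12 mL brought to 4.3 mL → factor 4.3/0.12 = 35.833
Step 3: 0.5 mL brought to 3 mL → factor 3/0.5 = 6
Step 4: 65 μL + 4550 μL = 4615 μL total → factor 4615/65 = 71
Step 5: 0.42 mL brought to 34.3 mL → factor 34.3/0.42 = 81.667
Overall dilution factor = 26.947 × 35.833 × 6 × 71 × 81.667 = 3.3594 × 10^7
Stock = 0.0298 ng/mL × 3.3594 × 10^7 = 1.001 × 10^6 ng/mL = 1.00 g/L

1.00 g/L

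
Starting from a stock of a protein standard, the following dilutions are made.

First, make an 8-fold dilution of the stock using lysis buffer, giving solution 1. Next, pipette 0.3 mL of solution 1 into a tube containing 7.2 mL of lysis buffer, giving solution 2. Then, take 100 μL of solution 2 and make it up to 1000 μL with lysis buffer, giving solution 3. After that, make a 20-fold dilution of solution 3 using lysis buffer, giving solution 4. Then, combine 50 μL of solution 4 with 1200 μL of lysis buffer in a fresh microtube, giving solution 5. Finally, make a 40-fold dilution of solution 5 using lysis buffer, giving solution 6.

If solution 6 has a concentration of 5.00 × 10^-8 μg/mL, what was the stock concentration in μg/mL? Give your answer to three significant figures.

2.00 μg/mL

Step 1: 8-fold → factor 8
Step 2: 0.3 mL + 7.2 mL = 7.5 mL total → factor 7.5/0.3 = 25
Step 3: 100 μL brought to 1000 μL → factor 1000/100 = 10
Step 4: 20-fold → factor 20
Step 5: 50 μL + 1200 μL = 1250 μL total → factor 1250/50 = 25
Step 6: 40-fold → factor 40
Overall dilution factor = 8 × 25 × 10 × 20 × 25 × 40 = 4 × 10^7
Stock = 5.00 × 10^-8 μg/mL × 4 × 10^7 = 2.00 μg/mL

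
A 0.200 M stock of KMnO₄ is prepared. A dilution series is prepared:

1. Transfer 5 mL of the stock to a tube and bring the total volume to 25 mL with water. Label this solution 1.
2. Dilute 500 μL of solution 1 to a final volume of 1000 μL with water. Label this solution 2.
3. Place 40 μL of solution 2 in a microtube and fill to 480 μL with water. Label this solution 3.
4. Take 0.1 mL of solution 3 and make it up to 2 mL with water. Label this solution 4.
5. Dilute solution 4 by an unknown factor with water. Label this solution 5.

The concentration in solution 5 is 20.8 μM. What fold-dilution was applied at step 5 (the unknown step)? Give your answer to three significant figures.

Step 1: 5 mL brought to 25 mL → factor 25/5 = 5
Step 2: 500 μL brought to 1000 μL → factor 1000/500 = 2
Step 3: 40 μL brought to 480 μL → factor 480/40 = 12
Step 4: 0.1 mL brought to 2 mL → factor 2/0.1 = 20
Step 5: unknown factor x
Product of known-step factors = 2400
Overall factor = 0.200 M / (20.8 μM) = 9615.4
x = 9615.4 / 2400 = 4.01

4.01-fold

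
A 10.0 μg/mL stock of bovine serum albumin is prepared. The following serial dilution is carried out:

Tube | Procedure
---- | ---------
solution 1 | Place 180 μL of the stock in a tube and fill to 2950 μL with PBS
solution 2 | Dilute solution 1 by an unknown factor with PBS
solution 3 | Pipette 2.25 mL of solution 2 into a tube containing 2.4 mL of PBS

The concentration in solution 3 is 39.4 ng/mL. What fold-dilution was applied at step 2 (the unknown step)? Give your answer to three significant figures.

7.49-fold

Step 1: 180 μL brought to 2950 μL → factor 2950/180 = 16.389
Step 2: unknown factor x
Step 3: 2.25 mL + 2.4 mL = 4.65 mL total → factor 4.65/2.25 = 2.0667
Product of known-step factors = 33.87
Overall factor = 10.0 μg/mL / (39.4 ng/mL) = 253.81
x = 253.81 / 33.87 = 7.49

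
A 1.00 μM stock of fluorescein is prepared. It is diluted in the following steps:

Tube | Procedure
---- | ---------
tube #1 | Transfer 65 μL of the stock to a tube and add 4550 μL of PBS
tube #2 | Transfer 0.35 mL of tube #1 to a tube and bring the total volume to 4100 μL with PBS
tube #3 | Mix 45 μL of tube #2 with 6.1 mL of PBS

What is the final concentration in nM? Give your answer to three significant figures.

0.00880 nM

Step 1: 65 μL + 4550 μL = 4615 μL total → factor 4615/65 = 71
Step 2: 0.35 mL brought to 4100 μL → factor 4.1/0.35 = 11.714
Step 3: 45 μL + 6.1 mL = 6145 μL total → factor 6145/45 = 136.56
Overall dilution factor = 71 × 11.714 × 136.56 = 1.1358 × 10^5
Final = 1.00 μM / 1.1358 × 10^5 = 8.805 × 10^-6 μM = 0.00880 nM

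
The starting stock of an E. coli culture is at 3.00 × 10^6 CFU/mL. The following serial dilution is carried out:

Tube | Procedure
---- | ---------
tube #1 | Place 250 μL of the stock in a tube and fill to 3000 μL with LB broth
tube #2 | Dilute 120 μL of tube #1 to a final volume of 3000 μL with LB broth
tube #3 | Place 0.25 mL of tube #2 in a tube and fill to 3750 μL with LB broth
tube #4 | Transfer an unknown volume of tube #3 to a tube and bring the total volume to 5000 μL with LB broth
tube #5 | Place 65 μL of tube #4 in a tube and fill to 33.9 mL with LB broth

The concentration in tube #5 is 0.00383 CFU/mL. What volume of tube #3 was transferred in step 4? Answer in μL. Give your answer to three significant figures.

Step 1: 250 μL brought to 3000 μL → factor 3000/250 = 12
Step 2: 120 μL brought to 3000 μL → factor 3000/120 = 25
Step 3: 0.25 mL brought to 3750 μL → factor 3.75/0.25 = 15
Step 4: v brought to 5000 μL → factor = 5000 μL/v
Step 5: 65 μL brought to 33.9 mL → factor 33900/65 = 521.54
Product of known-step factors = 2.3469 × 10^6
Overall factor = 3.00 × 10^6 CFU/mL / (0.00383 CFU/mL) = 7.8329 × 10^8
Step-4 factor = 7.8329 × 10^8 / 2.3469 × 10^6 = 333.75
v = 5000 μL / 333.75 = 15.0 μL

15.0 μL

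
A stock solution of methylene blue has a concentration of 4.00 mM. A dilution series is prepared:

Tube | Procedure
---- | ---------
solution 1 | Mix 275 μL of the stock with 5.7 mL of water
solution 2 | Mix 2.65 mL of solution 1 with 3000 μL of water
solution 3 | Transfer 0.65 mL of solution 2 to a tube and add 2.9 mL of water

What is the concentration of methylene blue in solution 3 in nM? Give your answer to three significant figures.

Step 1: 275 μL + 5.7 mL = 5975 μL total → factor 5975/275 = 21.727
Step 2: 2.65 mL + 3000 μL = 5.65 mL total → factor 5.65/2.65 = 2.1321
Step 3: 0.65 mL + 2.9 mL = 3.55 mL total → factor 3.55/0.65 = 5.4615
Overall dilution factor = 21.727 × 2.1321 × 5.4615 = 253
Final = 4.00 mM / 253 = 0.01581 mM = 1.58 × 10^4 nM

1.58 × 10^4 nM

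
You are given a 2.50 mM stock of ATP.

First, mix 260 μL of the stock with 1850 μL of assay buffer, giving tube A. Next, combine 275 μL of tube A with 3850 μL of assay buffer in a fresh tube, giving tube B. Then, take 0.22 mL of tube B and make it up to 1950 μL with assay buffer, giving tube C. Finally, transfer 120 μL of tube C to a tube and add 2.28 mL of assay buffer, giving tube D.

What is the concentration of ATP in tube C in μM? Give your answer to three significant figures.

Step 1: 260 μL + 1850 μL = 2110 μL total → factor 2110/260 = 8.1154
Step 2: 275 μL + 3850 μL = 4125 μL total → factor 4125/275 = 15
Step 3: 0.22 mL brought to 1950 μL → factor 1.95/0.22 = 8.8636
Dilution factor through tube C = 8.1154 × 15 × 8.8636 = 1079
[tube C] = 2.50 mM / 1079 = 0.002317 mM = 2.32 μM

2.32 μM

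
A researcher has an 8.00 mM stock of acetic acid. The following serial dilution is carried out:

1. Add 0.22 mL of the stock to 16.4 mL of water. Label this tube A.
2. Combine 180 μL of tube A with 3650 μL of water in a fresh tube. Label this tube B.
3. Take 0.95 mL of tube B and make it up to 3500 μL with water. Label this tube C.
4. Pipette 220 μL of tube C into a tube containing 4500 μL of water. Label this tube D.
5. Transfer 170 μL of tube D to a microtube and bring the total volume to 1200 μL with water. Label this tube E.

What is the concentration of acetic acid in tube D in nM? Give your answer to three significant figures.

Step 1: 0.22 mL + 16.4 mL = 16.62 mL total → factor 16.62/0.22 = 75.545
Step 2: 180 μL + 3650 μL = 3830 μL total → factor 3830/180 = 21.278
Step 3: 0.95 mL brought to 3500 μL → factor 3.5/0.95 = 3.6842
Step 4: 220 μL + 4500 μL = 4720 μL total → factor 4720/220 = 21.455
Dilution factor through tube D = 75.545 × 21.278 × 3.6842 × 21.455 = 1.2706 × 10^5
[tube D] = 8.00 mM / 1.2706 × 10^5 = 6.296 × 10^-5 mM = 63.0 nM

63.0 nM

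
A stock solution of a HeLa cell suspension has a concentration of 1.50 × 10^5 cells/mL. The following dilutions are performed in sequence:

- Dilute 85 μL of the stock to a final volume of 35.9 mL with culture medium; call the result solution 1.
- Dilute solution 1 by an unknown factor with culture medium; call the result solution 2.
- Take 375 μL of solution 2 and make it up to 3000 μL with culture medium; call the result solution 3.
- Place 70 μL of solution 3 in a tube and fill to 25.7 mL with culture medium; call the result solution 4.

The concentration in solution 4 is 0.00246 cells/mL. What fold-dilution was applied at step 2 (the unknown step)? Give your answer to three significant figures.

Step 1: 85 μL brought to 35.9 mL → factor 35900/85 = 422.35
Step 2: unknown factor x
Step 3: 375 μL brought to 3000 μL → factor 3000/375 = 8
Step 4: 70 μL brought to 25.7 mL → factor 25700/70 = 367.14
Product of known-step factors = 1.2405 × 10^6
Overall factor = 1.50 × 10^5 cells/mL / (0.00246 cells/mL) = 6.0976 × 10^7
x = 6.0976 × 10^7 / 1.2405 × 10^6 = 49.2

49.2-fold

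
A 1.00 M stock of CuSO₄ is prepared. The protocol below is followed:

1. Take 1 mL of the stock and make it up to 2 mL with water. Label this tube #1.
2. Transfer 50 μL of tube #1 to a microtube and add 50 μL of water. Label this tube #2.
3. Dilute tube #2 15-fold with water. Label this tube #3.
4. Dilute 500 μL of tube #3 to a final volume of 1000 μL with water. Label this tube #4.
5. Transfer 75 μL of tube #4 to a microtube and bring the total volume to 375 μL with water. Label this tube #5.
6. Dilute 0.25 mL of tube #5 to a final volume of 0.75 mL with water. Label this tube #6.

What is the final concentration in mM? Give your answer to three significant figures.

0.556 mM

Step 1: 1 mL brought to 2 mL → factor 2/1 = 2
Step 2: 50 μL + 50 μL = 100 μL total → factor 100/50 = 2
Step 3: 15-fold → factor 15
Step 4: 500 μL brought to 1000 μL → factor 1000/500 = 2
Step 5: 75 μL brought to 375 μL → factor 375/75 = 5
Step 6: 0.25 mL brought to 0.75 mL → factor 0.75/0.25 = 3
Overall dilution factor = 2 × 2 × 15 × 2 × 5 × 3 = 1800
Final = 1.00 M / 1800 = 0.0005556 M = 0.556 mM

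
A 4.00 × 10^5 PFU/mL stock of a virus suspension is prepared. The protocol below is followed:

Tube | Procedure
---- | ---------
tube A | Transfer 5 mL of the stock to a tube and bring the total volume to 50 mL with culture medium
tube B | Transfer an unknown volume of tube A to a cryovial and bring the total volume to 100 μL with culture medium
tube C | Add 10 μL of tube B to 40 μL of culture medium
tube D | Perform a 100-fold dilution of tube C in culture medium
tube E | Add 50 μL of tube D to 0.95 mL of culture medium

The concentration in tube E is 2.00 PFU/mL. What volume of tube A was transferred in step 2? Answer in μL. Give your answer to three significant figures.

50.0 μL

Step 1: 5 mL brought to 50 mL → factor 50/5 = 10
Step 2: v brought to 100 μL → factor = 100 μL/v
Step 3: 10 μL + 40 μL = 50 μL total → factor 50/10 = 5
Step 4: 100-fold → factor 100
Step 5: 50 μL + 0.95 mL = 1000 μL total → factor 1000/50 = 20
Product of known-step factors = 1 × 10^5
Overall factor = 4.00 × 10^5 PFU/mL / (2.00 PFU/mL) = 2 × 10^5
Step-2 factor = 2 × 10^5 / 1 × 10^5 = 2
v = 100 μL / 2 = 50.0 μL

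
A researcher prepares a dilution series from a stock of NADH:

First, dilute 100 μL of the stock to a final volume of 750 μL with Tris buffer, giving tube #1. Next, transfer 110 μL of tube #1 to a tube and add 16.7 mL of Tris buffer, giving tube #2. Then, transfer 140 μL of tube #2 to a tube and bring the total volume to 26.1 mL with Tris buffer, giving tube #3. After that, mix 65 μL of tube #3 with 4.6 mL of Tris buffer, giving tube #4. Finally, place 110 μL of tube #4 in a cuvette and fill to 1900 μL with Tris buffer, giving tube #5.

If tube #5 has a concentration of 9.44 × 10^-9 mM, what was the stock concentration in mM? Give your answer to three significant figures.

Step 1: 100 μL brought to 750 μL → factor 750/100 = 7.5
Step 2: 110 μL + 16.7 mL = 16810 μL total → factor 16810/110 = 152.82
Step 3: 140 μL brought to 26.1 mL → factor 26100/140 = 186.43
Step 4: 65 μL + 4.6 mL = 4665 μL total → factor 4665/65 = 71.769
Step 5: 110 μL brought to 1900 μL → factor 1900/110 = 17.273
Overall dilution factor = 7.5 × 152.82 × 186.43 × 71.769 × 17.273 = 2.6488 × 10^8
Stock = 9.44 × 10^-9 mM × 2.6488 × 10^8 = 2.50 mM

2.50 mM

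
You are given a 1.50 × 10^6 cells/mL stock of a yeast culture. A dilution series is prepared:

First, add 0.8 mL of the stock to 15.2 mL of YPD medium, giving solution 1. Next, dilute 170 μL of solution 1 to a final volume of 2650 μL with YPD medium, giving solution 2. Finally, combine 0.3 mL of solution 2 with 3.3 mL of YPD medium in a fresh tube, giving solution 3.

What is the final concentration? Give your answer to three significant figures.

401 cells/mL

Step 1: 0.8 mL + 15.2 mL = 16 mL total → factor 16/0.8 = 20
Step 2: 170 μL brought to 2650 μL → factor 2650/170 = 15.588
Step 3: 0.3 mL + 3.3 mL = 3.6 mL total → factor 3.6/0.3 = 12
Overall dilution factor = 20 × 15.588 × 12 = 3741.2
Final = 1.50 × 10^6 cells/mL / 3741.2 = 401 cells/mL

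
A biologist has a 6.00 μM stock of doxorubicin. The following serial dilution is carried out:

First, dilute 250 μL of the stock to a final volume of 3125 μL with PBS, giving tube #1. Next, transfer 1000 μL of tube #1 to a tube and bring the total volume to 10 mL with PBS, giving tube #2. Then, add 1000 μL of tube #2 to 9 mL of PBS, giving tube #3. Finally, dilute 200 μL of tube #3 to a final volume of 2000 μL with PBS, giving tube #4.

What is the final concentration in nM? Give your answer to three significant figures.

Step 1: 250 μL brought to 3125 μL → factor 3125/250 = 12.5
Step 2: 1000 μL brought to 10 mL → factor 10000/1000 = 10
Step 3: 1000 μL + 9 mL = 10000 μL total → factor 10000/1000 = 10
Step 4: 200 μL brought to 2000 μL → factor 2000/200 = 10
Overall dilution factor = 12.5 × 10 × 10 × 10 = 12500
Final = 6.00 μM / 12500 = 0.0004800 μM = 0.480 nM

0.480 nM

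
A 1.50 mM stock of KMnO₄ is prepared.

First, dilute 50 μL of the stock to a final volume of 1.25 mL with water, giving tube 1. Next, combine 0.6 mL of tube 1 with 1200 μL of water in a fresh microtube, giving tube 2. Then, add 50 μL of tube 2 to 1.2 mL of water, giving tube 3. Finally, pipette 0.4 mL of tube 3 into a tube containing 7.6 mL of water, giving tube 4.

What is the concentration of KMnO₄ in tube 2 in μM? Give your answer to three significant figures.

20.0 μM

Step 1: 50 μL brought to 1.25 mL → factor 1250/50 = 25
Step 2: 0.6 mL + 1200 μL = 1.8 mL total → factor 1.8/0.6 = 3
Dilution factor through tube 2 = 25 × 3 = 75
[tube 2] = 1.50 mM / 75 = 0.02000 mM = 20.0 μM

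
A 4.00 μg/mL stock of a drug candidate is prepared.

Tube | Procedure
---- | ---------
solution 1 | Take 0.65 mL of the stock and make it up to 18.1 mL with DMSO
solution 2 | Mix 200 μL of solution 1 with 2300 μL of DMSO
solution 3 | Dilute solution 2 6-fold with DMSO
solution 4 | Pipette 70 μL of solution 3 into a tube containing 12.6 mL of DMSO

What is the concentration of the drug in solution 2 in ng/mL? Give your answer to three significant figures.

11.5 ng/mL

Step 1: 0.65 mL brought to 18.1 mL → factor 18.1/0.65 = 27.846
Step 2: 200 μL + 2300 μL = 2500 μL total → factor 2500/200 = 12.5
Dilution factor through solution 2 = 27.846 × 12.5 = 348.08
[solution 2] = 4.00 μg/mL / 348.08 = 0.01149 μg/mL = 11.5 ng/mL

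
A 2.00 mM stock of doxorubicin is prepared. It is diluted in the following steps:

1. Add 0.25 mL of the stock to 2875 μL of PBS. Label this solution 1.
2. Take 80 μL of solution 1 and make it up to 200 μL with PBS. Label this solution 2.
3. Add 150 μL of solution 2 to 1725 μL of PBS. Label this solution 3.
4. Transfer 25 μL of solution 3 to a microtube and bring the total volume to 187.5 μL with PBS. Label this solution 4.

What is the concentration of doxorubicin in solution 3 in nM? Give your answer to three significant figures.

Step 1: 0.25 mL + 2875 μL = 3.125 mL total → factor 3.125/0.25 = 12.5
Step 2: 80 μL brought to 200 μL → factor 200/80 = 2.5
Step 3: 150 μL + 1725 μL = 1875 μL total → factor 1875/150 = 12.5
Dilution factor through solution 3 = 12.5 × 2.5 × 12.5 = 390.62
[solution 3] = 2.00 mM / 390.62 = 0.005120 mM = 5.12 × 10^3 nM

5.12 × 10^3 nM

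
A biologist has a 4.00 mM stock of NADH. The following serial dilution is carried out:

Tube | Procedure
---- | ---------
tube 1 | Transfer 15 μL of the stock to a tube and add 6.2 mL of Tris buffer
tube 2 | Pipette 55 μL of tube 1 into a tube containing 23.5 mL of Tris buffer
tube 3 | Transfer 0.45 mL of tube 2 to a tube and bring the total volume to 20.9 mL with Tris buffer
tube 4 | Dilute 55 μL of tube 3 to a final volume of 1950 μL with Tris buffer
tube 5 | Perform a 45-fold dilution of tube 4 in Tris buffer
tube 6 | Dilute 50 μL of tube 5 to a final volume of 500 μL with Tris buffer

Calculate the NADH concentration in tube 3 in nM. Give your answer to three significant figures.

Step 1: 15 μL + 6.2 mL = 6215 μL total → factor 6215/15 = 414.33
Step 2: 55 μL + 23.5 mL = 23555 μL total → factor 23555/55 = 428.27
Step 3: 0.45 mL brought to 20.9 mL → factor 20.9/0.45 = 46.444
Dilution factor through tube 3 = 414.33 × 428.27 × 46.444 = 8.2415 × 10^6
[tube 3] = 4.00 mM / 8.2415 × 10^6 = 4.854 × 10^-7 mM = 0.485 nM

0.485 nM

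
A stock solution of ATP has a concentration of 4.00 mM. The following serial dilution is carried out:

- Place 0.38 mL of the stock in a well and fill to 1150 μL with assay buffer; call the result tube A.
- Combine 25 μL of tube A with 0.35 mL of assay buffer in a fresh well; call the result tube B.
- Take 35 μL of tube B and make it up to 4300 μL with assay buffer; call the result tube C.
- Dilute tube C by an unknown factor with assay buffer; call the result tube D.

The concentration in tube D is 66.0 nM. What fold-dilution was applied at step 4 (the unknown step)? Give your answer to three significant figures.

10.9-fold

Step 1: 0.38 mL brought to 1150 μL → factor 1.15/0.38 = 3.0263
Step 2: 25 μL + 0.35 mL = 375 μL total → factor 375/25 = 15
Step 3: 35 μL brought to 4300 μL → factor 4300/35 = 122.86
Step 4: unknown factor x
Product of known-step factors = 5577.1
Overall factor = 4.00 mM / (66.0 nM) = 60606
x = 60606 / 5577.1 = 10.9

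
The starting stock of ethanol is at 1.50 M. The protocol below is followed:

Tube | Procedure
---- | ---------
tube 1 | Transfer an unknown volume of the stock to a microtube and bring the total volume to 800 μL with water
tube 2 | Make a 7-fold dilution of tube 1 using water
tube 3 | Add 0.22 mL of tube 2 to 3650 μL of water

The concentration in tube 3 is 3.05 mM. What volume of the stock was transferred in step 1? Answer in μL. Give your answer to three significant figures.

200 μL

Step 1: v brought to 800 μL → factor = 800 μL/v
Step 2: 7-fold → factor 7
Step 3: 0.22 mL + 3650 μL = 3.87 mL total → factor 3.87/0.22 = 17.591
Product of known-step factors = 123.14
Overall factor = 1.50 M / (3.05 mM) = 491.8
Step-1 factor = 491.8 / 123.14 = 3.994
v = 800 μL / 3.994 = 200 μL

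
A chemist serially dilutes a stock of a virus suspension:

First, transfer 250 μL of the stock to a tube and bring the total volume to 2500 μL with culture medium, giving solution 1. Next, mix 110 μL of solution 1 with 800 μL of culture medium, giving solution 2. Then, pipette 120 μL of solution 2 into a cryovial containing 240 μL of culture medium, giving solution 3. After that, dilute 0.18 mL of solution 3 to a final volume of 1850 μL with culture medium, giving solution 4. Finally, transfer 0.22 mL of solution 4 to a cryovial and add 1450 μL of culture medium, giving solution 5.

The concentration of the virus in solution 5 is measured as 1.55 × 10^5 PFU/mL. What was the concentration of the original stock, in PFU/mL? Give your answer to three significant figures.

Step 1: 250 μL brought to 2500 μL → factor 2500/250 = 10
Step 2: 110 μL + 800 μL = 910 μL total → factor 910/110 = 8.2727
Step 3: 120 μL + 240 μL = 360 μL total → factor 360/120 = 3
Step 4: 0.18 mL brought to 1850 μL → factor 1.85/0.18 = 10.278
Step 5: 0.22 mL + 1450 μL = 1.67 mL total → factor 1.67/0.22 = 7.5909
Overall dilution factor = 10 × 8.2727 × 3 × 10.278 × 7.5909 = 19363
Stock = 1.55 × 10^5 PFU/mL × 19363 = 3.00 × 10^9 PFU/mL

3.00 × 10^9 PFU/mL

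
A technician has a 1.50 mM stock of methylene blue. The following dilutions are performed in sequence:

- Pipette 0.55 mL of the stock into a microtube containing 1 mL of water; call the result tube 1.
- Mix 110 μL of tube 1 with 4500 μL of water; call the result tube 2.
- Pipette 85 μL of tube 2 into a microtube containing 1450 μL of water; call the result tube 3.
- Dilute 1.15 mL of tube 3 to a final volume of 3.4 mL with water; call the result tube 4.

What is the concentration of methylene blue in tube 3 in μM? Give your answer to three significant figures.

Step 1: 0.55 mL + 1 mL = 1.55 mL total → factor 1.55/0.55 = 2.8182
Step 2: 110 μL + 4500 μL = 4610 μL total → factor 4610/110 = 41.909
Step 3: 85 μL + 1450 μL = 1535 μL total → factor 1535/85 = 18.059
Dilution factor through tube 3 = 2.8182 × 41.909 × 18.059 = 2132.9
[tube 3] = 1.50 mM / 2132.9 = 0.0007033 mM = 0.703 μM

0.703 μM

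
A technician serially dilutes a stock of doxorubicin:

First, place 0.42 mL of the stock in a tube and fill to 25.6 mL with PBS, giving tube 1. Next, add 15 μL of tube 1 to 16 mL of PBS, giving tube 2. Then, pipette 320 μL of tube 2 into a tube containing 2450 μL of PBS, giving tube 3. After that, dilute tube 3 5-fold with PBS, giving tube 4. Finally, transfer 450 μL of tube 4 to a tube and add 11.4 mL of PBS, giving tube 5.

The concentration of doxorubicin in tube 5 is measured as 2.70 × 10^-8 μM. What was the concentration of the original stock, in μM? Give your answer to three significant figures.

2.00 μM

Step 1: 0.42 mL brought to 25.6 mL → factor 25.6/0.42 = 60.952
Step 2: 15 μL + 16 mL = 16015 μL total → factor 16015/15 = 1067.7
Step 3: 320 μL + 2450 μL = 2770 μL total → factor 2770/320 = 8.6562
Step 4: 5-fold → factor 5
Step 5: 450 μL + 11.4 mL = 11850 μL total → factor 11850/450 = 26.333
Overall dilution factor = 60.952 × 1067.7 × 8.6562 × 5 × 26.333 = 7.4171 × 10^7
Stock = 2.70 × 10^-8 μM × 7.4171 × 10^7 = 2.00 μM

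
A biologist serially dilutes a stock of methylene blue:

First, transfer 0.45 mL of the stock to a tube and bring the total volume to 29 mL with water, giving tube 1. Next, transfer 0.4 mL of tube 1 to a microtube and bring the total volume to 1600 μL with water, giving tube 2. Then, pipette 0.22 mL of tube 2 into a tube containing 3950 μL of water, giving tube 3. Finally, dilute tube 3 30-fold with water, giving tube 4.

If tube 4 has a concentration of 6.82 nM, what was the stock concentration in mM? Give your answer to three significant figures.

Step 1: 0.45 mL brought to 29 mL → factor 29/0.45 = 64.444
Step 2: 0.4 mL brought to 1600 μL → factor 1.6/0.4 = 4
Step 3: 0.22 mL + 3950 μL = 4.17 mL total → factor 4.17/0.22 = 18.955
Step 4: 30-fold → factor 30
Overall dilution factor = 64.444 × 4 × 18.955 × 30 = 1.4658 × 10^5
Stock = 6.82 nM × 1.4658 × 10^5 = 9.997 × 10^5 nM = 1.00 mM

1.00 mM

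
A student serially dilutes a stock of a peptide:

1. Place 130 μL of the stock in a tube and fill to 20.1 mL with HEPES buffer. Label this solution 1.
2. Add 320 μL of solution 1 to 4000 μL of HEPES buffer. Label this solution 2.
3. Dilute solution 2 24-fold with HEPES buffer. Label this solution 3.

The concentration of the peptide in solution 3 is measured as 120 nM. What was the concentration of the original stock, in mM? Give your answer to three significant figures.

6.01 mM

Step 1: 130 μL brought to 20.1 mL → factor 20100/130 = 154.62
Step 2: 320 μL + 4000 μL = 4320 μL total → factor 4320/320 = 13.5
Step 3: 24-fold → factor 24
Overall dilution factor = 154.62 × 13.5 × 24 = 50095
Stock = 120 nM × 50095 = 6.011 × 10^6 nM = 6.01 mM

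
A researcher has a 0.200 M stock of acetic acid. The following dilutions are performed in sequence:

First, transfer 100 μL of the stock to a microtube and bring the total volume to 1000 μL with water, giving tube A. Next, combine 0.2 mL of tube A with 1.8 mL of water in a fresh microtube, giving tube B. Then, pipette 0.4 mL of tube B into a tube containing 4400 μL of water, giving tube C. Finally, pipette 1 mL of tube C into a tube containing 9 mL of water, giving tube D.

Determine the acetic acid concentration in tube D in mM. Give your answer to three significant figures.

0.0167 mM

Step 1: 100 μL brought to 1000 μL → factor 1000/100 = 10
Step 2: 0.2 mL + 1.8 mL = 2 mL total → factor 2/0.2 = 10
Step 3: 0.4 mL + 4400 μL = 4.8 mL total → factor 4.8/0.4 = 12
Step 4: 1 mL + 9 mL = 10 mL total → factor 10/1 = 10
Overall dilution factor = 10 × 10 × 12 × 10 = 12000
Final = 0.200 M / 12000 = 1.667 × 10^-5 M = 0.0167 mM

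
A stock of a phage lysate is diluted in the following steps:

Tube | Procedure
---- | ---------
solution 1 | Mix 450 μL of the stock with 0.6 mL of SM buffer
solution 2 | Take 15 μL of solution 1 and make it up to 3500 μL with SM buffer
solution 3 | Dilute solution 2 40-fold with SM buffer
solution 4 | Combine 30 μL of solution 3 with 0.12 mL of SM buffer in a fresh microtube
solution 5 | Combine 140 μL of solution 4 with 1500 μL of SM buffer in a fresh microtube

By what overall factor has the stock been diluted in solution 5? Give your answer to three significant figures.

Step 1: 450 μL + 0.6 mL = 1050 μL total → factor 1050/450 = 2.3333
Step 2: 15 μL brought to 3500 μL → factor 3500/15 = 233.33
Step 3: 40-fold → factor 40
Step 4: 30 μL + 0.12 mL = 150 μL total → factor 150/30 = 5
Step 5: 140 μL + 1500 μL = 1640 μL total → factor 1640/140 = 11.714
Overall dilution factor = 2.3333 × 233.33 × 40 × 5 × 11.714 = 1.2756 × 10^6

1.28 × 10^6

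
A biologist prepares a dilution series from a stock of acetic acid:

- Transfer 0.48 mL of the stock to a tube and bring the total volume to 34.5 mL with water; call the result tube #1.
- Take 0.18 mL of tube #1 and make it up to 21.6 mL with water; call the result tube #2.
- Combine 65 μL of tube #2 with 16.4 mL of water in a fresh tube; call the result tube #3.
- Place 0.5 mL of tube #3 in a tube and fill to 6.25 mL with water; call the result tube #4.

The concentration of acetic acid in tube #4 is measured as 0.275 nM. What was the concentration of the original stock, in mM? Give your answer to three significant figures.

Step 1: 0.48 mL brought to 34.5 mL → factor 34.5/0.48 = 71.875
Step 2: 0.18 mL brought to 21.6 mL → factor 21.6/0.18 = 120
Step 3: 65 μL + 16.4 mL = 16465 μL total → factor 16465/65 = 253.31
Step 4: 0.5 mL brought to 6.25 mL → factor 6.25/0.5 = 12.5
Overall dilution factor = 71.875 × 120 × 253.31 × 12.5 = 2.731 × 10^7
Stock = 0.275 nM × 2.731 × 10^7 = 7.510 × 10^6 nM = 7.51 mM

7.51 mM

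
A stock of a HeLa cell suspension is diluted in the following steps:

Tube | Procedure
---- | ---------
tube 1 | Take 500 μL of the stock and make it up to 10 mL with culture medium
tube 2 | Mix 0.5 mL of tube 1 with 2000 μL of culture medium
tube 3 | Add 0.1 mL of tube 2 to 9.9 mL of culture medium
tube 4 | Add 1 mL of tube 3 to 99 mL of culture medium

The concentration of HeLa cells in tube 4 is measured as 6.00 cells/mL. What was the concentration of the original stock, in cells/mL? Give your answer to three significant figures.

6.00 × 10^6 cells/mL

Step 1: 500 μL brought to 10 mL → factor 10000/500 = 20
Step 2: 0.5 mL + 2000 μL = 2.5 mL total → factor 2.5/0.5 = 5
Step 3: 0.1 mL + 9.9 mL = 10 mL total → factor 10/0.1 = 100
Step 4: 1 mL + 99 mL = 100 mL total → factor 100/1 = 100
Overall dilution factor = 20 × 5 × 100 × 100 = 1 × 10^6
Stock = 6.00 cells/mL × 1 × 10^6 = 6.00 × 10^6 cells/mL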